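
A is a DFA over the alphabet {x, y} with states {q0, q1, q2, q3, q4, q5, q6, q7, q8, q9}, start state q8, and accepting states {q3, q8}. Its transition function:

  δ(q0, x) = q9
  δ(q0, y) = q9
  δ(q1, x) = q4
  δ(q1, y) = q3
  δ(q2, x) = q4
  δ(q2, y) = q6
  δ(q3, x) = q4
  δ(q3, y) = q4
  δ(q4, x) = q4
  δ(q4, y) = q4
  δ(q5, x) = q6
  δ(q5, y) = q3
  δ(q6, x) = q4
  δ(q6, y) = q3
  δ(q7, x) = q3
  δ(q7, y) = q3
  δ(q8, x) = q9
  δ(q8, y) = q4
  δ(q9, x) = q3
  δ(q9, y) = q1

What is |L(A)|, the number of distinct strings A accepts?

The useful subgraph on states {q1, q3, q8, q9} is acyclic, so L(A) is finite; the longest accepting path visits 4 useful states, giving maximum string length 3.
Counting accepting paths from q8 by length: 1 of length 0, 1 of length 2, 1 of length 3. Total 3.

3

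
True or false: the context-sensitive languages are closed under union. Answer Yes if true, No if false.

A linear-bounded automaton can nondeterministically choose to simulate the LBA for L₁ or the LBA for L₂; equivalently, with disjoint nonterminals, S → S₁ | S₂ added to two noncontracting grammars is still noncontracting.
So the context-sensitive languages are closed under union.

Yes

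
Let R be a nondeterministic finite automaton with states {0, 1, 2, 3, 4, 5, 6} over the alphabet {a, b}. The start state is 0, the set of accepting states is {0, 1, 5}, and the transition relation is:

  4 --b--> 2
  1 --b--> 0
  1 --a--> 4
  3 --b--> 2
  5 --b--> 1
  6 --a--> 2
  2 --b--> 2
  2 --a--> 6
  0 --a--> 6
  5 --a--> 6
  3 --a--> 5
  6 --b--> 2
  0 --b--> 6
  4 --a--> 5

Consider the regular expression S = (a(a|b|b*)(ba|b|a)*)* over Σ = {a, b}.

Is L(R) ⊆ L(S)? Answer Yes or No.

Yes

Converting the expression S to a DFA (subset construction, then merging equivalent states) gives the minimal DFA with states {s0, s1, s2}, start state s0, accepting states {s0, s1} and transitions s0: a→s1, b→s2; s1: a→s1, b→s1; s2: a→s2, b→s2.
Exploring the product automaton R × S from the start pair (0, s0), following both machines on each input symbol, reaches 5 state pairs: (0, s0), (6, s1), (6, s2), (2, s1), (2, s2).
R accepts in {0, 1, 5} and S accepts in {s0, s1}. The reachable pairs whose R-component is accepting are (0, s0); in each of them the S-component is accepting too, so the product for L(R) \ L(S) (R-component accepting, S-component rejecting) has no reachable accepting pair and the difference is empty.
Hence every string in L(R) is also in L(S).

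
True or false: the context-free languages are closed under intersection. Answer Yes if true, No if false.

{aⁿbⁿcᵐ : m,n≥0} and {aᵐbⁿcⁿ : m,n≥0} are both context-free, but their intersection {aⁿbⁿcⁿ : n≥0} is not (pumping lemma).

No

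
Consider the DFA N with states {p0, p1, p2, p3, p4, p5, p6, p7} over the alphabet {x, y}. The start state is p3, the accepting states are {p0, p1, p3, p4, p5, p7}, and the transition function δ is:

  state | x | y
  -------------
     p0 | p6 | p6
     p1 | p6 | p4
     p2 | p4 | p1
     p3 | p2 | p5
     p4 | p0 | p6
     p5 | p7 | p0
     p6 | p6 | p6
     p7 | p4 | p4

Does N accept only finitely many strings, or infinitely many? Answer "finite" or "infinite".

finite

The useful states (reachable from p3 and able to reach an accepting state) are {p0, p1, p2, p3, p4, p5, p7}.
Restricted to these states the transition graph has no cycle, so every accepting path has bounded length and L is finite.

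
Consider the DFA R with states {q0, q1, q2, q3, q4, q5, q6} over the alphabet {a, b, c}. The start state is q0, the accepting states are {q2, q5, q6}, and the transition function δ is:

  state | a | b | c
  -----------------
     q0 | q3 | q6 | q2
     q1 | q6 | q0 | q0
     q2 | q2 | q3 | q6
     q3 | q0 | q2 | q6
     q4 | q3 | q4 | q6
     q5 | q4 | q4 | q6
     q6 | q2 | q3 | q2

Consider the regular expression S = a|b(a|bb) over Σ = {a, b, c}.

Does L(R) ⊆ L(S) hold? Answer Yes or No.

No

The string b is in L(R) but not in L(S).
So L(R) ⊄ L(S).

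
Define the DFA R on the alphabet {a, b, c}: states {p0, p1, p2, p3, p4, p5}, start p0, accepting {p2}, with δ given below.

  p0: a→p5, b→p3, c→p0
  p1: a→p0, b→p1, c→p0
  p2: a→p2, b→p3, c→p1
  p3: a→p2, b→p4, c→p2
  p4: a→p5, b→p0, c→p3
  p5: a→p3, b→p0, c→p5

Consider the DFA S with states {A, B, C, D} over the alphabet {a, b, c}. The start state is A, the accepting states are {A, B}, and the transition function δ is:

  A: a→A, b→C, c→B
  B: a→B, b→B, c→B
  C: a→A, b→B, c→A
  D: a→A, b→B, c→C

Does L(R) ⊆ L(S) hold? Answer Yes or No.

Yes

Exploring the product automaton R × S from the start pair (p0, A), following both machines on each input symbol, reaches 13 state pairs: (p0, A), (p5, A), (p3, C), (p0, B), (p3, A), (p0, C), (p5, B), (p2, A), (p4, B), (p3, B), (p4, C), (p2, B), (p1, B).
R accepts in {p2} and S accepts in {A, B}. The reachable pairs whose R-component is accepting are (p2, A), (p2, B); in each of them the S-component is accepting too, so the product for L(R) \ L(S) (R-component accepting, S-component rejecting) has no reachable accepting pair and the difference is empty.
Hence every string in L(R) is also in L(S).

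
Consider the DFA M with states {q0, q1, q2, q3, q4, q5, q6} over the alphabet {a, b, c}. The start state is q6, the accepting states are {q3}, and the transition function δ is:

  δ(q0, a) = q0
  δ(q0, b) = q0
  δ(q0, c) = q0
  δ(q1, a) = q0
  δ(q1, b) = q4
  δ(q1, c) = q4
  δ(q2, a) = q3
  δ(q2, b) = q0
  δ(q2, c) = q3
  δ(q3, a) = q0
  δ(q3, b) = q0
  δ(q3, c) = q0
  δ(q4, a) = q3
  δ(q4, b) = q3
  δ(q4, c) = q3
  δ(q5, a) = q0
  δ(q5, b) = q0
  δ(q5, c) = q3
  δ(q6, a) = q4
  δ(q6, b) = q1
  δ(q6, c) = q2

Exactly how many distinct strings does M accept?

11

The useful subgraph on states {q1, q2, q3, q4, q6} is acyclic, so L(M) is finite; the longest accepting path visits 4 useful states, giving maximum string length 3.
Counting accepting paths from q6 by length: 5 of length 2, 6 of length 3. Total 11.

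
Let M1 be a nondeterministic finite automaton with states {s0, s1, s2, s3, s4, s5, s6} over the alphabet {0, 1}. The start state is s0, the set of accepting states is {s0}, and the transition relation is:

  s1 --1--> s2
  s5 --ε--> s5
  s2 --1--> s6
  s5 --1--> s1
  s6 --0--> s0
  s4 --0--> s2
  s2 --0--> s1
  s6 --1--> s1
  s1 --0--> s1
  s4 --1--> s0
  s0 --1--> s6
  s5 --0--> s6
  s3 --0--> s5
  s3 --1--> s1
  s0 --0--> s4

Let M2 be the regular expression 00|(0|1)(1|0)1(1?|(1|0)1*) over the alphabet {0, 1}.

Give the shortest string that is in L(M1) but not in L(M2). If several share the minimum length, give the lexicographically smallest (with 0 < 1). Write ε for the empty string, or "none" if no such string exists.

The empty string ε is accepted by M1 but not by M2.
Since ε is the unique shortest string, it is the required witness.

ε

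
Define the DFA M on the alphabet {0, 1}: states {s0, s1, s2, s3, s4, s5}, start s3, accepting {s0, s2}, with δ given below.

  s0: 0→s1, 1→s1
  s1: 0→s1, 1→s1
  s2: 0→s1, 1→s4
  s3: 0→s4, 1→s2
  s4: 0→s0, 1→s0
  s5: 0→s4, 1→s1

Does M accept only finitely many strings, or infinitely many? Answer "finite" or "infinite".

The useful states (reachable from s3 and able to reach an accepting state) are {s0, s2, s3, s4}.
Restricted to these states the transition graph has no cycle, so every accepting path has bounded length and L is finite.

finite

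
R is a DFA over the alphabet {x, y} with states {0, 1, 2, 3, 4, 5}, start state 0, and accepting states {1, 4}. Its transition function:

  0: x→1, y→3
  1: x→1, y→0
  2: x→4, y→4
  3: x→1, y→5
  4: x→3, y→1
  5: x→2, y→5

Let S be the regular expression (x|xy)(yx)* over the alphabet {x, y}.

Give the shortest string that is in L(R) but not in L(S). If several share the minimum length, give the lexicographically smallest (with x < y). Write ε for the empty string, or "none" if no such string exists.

The string xx is accepted by R but not by S.
No shorter string lies in the difference, and xx is the lexicographically first length-2 string in L(R) \ L(S).

xx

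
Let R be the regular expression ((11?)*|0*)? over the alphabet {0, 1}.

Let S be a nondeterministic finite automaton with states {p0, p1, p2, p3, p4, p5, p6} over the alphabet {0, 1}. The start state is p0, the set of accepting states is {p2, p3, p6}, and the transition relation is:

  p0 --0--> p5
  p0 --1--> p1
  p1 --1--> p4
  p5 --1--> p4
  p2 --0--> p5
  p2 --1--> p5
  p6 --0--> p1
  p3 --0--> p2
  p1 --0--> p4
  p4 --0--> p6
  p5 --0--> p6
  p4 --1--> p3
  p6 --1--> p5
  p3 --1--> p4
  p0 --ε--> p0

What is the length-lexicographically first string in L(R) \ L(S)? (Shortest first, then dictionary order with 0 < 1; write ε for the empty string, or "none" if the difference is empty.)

ε

The empty string ε is accepted by R but not by S.
Since ε is the unique shortest string, it is the required witness.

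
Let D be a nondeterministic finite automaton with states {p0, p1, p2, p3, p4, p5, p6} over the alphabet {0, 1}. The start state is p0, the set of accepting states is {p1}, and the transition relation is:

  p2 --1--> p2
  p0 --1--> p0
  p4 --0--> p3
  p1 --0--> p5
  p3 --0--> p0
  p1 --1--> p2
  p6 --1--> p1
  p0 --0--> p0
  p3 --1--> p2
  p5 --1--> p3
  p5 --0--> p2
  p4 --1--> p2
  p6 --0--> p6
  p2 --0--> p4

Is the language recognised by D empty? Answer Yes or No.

The states reachable from the start state are {p0}.
None of the accepting states {p1} is reachable, so no string is accepted and L(D) = ∅.

Yes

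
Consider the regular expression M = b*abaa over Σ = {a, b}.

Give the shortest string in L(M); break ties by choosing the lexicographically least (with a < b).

abaa

By inspection of the expression, no string of length less than 4 matches, and abaa is the lexicographically first match of length 4.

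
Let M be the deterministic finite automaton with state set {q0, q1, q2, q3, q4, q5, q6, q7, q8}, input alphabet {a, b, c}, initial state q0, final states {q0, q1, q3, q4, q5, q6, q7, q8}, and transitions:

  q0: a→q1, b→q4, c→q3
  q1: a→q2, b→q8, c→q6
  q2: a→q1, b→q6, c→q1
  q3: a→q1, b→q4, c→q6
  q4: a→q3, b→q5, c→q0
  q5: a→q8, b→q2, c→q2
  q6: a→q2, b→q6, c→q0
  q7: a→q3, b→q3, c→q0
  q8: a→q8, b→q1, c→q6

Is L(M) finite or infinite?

infinite

State q8 is reachable from the start and can reach an accepting state, and it lies on the cycle q8 → q8.
Traversing that cycle any number of times yields accepted strings of unbounded length, so the language is infinite.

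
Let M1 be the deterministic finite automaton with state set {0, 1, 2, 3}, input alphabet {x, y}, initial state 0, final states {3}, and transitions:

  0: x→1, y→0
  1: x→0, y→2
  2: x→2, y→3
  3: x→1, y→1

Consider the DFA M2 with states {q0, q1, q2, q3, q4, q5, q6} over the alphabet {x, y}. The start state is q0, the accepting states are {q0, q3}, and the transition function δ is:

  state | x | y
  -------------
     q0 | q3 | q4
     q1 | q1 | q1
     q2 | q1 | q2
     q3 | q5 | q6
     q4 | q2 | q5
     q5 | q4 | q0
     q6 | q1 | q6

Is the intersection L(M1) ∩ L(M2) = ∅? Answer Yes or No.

The string xxxyy is accepted by both M1 and M2.
Hence L(M1) ∩ L(M2) ≠ ∅.

No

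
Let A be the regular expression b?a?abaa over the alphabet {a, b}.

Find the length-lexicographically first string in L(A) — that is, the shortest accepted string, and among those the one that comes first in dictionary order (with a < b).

By inspection of the expression, no string of length less than 4 matches, and abaa is the lexicographically first match of length 4.

abaa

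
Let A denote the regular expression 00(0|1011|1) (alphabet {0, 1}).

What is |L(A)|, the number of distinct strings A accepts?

3

The expression has no Kleene star, so L(A) is finite. Expanding the alternatives gives {000, 001, 001011}.
That is 2 of length 3, 1 of length 6: 3 strings in all.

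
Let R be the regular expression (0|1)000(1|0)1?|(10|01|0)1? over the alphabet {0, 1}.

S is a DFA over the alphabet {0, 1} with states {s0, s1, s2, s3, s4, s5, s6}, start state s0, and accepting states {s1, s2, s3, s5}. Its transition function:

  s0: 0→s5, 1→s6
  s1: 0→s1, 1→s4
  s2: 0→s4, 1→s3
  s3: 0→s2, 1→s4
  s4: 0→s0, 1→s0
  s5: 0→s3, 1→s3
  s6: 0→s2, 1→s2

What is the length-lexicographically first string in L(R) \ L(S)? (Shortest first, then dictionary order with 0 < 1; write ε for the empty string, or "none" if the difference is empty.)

The string 011 is accepted by R but not by S.
No shorter string lies in the difference, and 011 is the lexicographically first length-3 string in L(R) \ L(S).

011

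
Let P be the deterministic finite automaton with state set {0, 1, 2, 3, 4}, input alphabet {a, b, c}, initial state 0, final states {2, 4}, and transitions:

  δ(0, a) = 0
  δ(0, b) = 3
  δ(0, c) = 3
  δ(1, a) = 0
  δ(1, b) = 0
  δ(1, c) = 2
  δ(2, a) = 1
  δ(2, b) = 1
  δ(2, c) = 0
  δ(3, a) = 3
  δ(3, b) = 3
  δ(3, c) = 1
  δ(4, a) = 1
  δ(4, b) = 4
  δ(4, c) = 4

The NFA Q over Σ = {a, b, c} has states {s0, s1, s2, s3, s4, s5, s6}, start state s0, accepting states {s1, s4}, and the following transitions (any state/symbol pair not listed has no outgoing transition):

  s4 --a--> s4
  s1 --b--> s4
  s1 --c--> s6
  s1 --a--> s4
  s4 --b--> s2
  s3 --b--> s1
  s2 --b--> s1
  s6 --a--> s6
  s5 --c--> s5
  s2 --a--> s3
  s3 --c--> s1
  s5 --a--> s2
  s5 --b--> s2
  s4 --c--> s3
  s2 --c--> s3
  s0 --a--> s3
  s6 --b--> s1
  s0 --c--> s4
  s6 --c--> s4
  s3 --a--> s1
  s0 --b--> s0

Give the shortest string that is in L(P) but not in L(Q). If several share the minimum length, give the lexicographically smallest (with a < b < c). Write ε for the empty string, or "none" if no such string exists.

The string bcc is accepted by P but not by Q.
No shorter string lies in the difference, and bcc is the lexicographically first length-3 string in L(P) \ L(Q).

bcc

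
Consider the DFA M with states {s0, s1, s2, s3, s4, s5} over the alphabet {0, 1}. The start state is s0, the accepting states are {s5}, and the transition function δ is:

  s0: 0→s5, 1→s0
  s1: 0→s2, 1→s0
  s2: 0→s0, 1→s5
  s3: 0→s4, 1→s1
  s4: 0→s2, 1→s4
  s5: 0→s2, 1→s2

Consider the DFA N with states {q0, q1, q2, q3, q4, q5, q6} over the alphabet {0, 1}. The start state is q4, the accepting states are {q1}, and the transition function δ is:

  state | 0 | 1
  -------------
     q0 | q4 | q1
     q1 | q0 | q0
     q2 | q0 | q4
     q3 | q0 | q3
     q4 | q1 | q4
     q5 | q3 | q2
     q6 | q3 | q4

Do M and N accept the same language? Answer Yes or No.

Exploring the product automaton M × N from the start pair (s0, q4), following both machines on each input symbol, reaches 3 state pairs: (s0, q4), (s5, q1), (s2, q0).
M accepts in {s5} and N accepts in {q1}. In every reachable pair the two components are either both accepting — (s5, q1) — or both non-accepting, so no string is accepted by exactly one of the machines: L(M) \ L(N) and L(N) \ L(M) are both empty.
Hence every string is accepted by M iff it is accepted by N, and the two languages coincide.

Yes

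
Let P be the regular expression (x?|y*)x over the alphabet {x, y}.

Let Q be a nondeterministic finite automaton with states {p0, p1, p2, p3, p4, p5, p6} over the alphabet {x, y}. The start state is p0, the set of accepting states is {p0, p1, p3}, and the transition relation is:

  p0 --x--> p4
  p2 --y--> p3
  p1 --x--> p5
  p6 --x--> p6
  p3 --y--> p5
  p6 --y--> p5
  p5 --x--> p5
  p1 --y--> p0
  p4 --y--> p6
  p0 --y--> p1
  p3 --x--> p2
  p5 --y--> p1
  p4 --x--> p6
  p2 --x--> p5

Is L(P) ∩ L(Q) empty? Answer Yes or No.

Converting the expression P to a DFA (subset construction, then merging equivalent states) gives the minimal DFA with states {r0, r1, r2, r3, r4}, start state r0, accepting states {r1, r3} and transitions r0: x→r1, y→r2; r1: x→r3, y→r4; r2: x→r3, y→r2; r3: x→r4, y→r4; r4: x→r4, y→r4.
Exploring the product automaton P × Q from the start pair (r0, p0), following both machines on each input symbol, reaches 12 state pairs: (r0, p0), (r1, p4), (r2, p1), (r3, p6), (r4, p6), (r3, p5), (r2, p0), (r4, p5), (r4, p1), (r3, p4), (r4, p0), (r4, p4).
P accepts in {r1, r3} and Q accepts in {p0, p1, p3}; no reachable pair has both components accepting, so no string drives both machines to acceptance simultaneously and L(P) ∩ L(Q) = ∅.
So no string is accepted by both, and the intersection is empty.

Yes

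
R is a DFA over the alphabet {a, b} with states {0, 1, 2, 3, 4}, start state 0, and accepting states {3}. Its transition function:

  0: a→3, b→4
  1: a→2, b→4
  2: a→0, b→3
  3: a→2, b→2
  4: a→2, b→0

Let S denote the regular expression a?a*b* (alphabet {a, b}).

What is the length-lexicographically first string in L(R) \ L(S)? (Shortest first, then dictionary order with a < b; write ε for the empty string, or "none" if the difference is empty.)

The string bab is accepted by R but not by S.
No shorter string lies in the difference, and bab is the lexicographically first length-3 string in L(R) \ L(S).

bab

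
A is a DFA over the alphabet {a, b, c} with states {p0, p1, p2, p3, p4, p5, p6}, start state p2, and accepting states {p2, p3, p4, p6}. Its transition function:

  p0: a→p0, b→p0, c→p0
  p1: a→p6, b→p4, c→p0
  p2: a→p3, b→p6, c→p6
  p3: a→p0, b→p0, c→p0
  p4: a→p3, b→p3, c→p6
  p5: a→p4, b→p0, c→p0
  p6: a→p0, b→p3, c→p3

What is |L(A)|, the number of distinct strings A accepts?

8

The useful subgraph on states {p2, p3, p6} is acyclic, so L(A) is finite; the longest accepting path visits 3 useful states, giving maximum string length 2.
Counting accepting paths from p2 by length: 1 of length 0, 3 of length 1, 4 of length 2. Total 8.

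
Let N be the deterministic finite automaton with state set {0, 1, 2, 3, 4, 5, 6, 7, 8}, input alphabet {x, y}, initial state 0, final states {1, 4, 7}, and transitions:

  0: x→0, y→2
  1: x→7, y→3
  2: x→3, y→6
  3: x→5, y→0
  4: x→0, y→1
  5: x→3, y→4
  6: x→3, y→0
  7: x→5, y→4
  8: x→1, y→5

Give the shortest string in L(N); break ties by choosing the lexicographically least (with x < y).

yxxy

A breadth-first search from 0 reaches an accepting state first via the path 0 → 2 → 3 → 5 → 4 on input yxxy.
No string of length < 4 is accepted (BFS exhausts all shorter strings without reaching an accepting state), and yxxy is the lexicographically least accepting string of length 4.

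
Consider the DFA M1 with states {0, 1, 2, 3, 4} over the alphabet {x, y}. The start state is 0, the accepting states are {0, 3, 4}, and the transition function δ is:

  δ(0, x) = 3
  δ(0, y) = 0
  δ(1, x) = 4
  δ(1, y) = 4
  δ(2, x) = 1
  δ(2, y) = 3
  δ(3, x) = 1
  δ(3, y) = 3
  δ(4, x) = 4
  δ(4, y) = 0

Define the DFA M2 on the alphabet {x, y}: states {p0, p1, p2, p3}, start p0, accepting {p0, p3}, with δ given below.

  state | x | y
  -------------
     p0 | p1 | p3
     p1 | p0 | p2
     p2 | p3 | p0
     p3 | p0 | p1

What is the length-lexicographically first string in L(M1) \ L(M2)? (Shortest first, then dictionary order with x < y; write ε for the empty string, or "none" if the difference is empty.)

x

The string x is accepted by M1 but not by M2.
No shorter string lies in the difference, and x is the lexicographically first length-1 string in L(M1) \ L(M2).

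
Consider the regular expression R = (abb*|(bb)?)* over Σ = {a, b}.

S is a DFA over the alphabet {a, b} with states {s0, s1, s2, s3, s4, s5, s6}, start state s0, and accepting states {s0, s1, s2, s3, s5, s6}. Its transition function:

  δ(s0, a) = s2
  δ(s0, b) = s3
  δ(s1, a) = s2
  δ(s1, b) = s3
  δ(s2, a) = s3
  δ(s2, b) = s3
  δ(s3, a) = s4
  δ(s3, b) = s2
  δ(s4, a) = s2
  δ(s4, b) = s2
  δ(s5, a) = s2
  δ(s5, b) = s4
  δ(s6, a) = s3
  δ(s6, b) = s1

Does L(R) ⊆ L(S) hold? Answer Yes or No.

Yes

Converting the expression R to a DFA (subset construction, then merging equivalent states) gives the minimal DFA with states {r0, r1, r2, r3, r4}, start state r0, accepting states {r0, r4} and transitions r0: a→r1, b→r2; r1: a→r3, b→r4; r2: a→r3, b→r0; r3: a→r3, b→r3; r4: a→r1, b→r4.
Exploring the product automaton R × S from the start pair (r0, s0), following both machines on each input symbol, reaches 11 state pairs: (r0, s0), (r1, s2), (r2, s3), (r3, s3), (r4, s3), (r3, s4), (r0, s2), (r3, s2), (r1, s4), (r4, s2), (r1, s3).
R accepts in {r0, r4} and S accepts in {s0, s1, s2, s3, s5, s6}. The reachable pairs whose R-component is accepting are (r0, s0), (r4, s3), (r0, s2), (r4, s2); in each of them the S-component is accepting too, so the product for L(R) \ L(S) (R-component accepting, S-component rejecting) has no reachable accepting pair and the difference is empty.
Hence every string in L(R) is also in L(S).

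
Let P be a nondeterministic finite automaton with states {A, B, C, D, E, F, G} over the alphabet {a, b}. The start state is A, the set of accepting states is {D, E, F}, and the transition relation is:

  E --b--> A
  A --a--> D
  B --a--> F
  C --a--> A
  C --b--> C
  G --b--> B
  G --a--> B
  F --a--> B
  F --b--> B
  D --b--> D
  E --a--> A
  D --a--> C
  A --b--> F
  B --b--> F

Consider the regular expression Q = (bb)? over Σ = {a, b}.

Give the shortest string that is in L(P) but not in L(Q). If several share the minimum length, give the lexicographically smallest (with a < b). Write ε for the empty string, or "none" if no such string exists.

a

The string a is accepted by P but not by Q.
No shorter string lies in the difference, and a is the lexicographically first length-1 string in L(P) \ L(Q).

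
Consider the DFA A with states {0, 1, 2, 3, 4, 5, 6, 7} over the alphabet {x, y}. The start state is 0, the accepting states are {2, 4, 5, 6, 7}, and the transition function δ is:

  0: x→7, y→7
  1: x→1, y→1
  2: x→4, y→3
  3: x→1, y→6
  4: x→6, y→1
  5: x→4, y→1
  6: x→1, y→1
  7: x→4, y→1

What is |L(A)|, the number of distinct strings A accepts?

The useful subgraph on states {0, 4, 6, 7} is acyclic, so L(A) is finite; the longest accepting path visits 4 useful states, giving maximum string length 3.
Counting accepting paths from 0 by length: 2 of length 1, 2 of length 2, 2 of length 3. Total 6.

6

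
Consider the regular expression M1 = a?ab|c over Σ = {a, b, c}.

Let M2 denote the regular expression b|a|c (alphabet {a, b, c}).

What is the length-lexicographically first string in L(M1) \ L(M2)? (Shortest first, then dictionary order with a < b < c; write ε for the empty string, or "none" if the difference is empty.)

The string ab is accepted by M1 but not by M2.
No shorter string lies in the difference, and ab is the lexicographically first length-2 string in L(M1) \ L(M2).

ab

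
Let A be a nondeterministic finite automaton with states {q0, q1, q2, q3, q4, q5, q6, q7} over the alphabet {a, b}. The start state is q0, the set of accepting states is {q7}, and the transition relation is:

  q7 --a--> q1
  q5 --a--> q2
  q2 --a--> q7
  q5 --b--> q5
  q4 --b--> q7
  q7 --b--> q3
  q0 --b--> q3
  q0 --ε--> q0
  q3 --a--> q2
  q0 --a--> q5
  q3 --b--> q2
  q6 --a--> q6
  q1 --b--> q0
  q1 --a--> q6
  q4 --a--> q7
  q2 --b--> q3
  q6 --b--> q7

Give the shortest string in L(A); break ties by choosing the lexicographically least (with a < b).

aaa

A breadth-first search from q0 reaches an accepting state first via the path q0 → q5 → q2 → q7 on input aaa.
No string of length < 3 is accepted (BFS exhausts all shorter strings without reaching an accepting state), and aaa is the lexicographically least accepting string of length 3.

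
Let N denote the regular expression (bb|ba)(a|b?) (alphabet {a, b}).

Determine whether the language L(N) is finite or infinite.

The expression contains no Kleene star (every subexpression denotes a finite set), so L(N) is finite.

finite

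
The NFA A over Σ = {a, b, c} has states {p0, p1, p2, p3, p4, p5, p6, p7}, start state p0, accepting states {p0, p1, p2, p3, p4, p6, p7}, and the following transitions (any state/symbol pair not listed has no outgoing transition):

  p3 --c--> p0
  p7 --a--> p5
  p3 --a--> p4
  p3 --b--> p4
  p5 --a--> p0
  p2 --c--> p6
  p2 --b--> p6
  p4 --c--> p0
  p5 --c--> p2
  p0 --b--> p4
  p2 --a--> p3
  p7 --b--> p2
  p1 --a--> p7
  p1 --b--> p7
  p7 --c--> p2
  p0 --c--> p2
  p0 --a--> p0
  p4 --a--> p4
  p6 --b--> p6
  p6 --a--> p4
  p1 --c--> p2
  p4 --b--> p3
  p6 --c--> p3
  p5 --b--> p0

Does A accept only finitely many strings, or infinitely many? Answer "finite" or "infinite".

infinite

State p0 is reachable from the start and can reach an accepting state, and it lies on the cycle p0 → p0.
Traversing that cycle any number of times yields accepted strings of unbounded length, so the language is infinite.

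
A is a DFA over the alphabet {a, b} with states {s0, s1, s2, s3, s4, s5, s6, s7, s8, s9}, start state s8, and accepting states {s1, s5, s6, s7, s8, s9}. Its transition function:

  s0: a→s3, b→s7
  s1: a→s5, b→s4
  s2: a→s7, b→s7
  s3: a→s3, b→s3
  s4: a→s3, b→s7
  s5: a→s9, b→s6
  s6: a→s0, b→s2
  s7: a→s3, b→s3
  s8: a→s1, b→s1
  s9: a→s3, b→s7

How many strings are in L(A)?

19

The useful subgraph on states {s0, s1, s2, s4, s5, s6, s7, s8, s9} is acyclic, so L(A) is finite; the longest accepting path visits 6 useful states, giving maximum string length 5.
Counting accepting paths from s8 by length: 1 of length 0, 2 of length 1, 2 of length 2, 6 of length 3, 2 of length 4, 6 of length 5. Total 19.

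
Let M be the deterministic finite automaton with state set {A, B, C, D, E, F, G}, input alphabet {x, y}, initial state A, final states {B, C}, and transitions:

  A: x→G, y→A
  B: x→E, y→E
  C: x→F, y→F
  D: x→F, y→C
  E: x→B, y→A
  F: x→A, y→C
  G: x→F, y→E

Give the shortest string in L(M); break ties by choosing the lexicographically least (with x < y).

A breadth-first search from A reaches an accepting state first via the path A → G → F → C on input xxy.
No string of length < 3 is accepted (BFS exhausts all shorter strings without reaching an accepting state), and xxy is the lexicographically least accepting string of length 3.

xxy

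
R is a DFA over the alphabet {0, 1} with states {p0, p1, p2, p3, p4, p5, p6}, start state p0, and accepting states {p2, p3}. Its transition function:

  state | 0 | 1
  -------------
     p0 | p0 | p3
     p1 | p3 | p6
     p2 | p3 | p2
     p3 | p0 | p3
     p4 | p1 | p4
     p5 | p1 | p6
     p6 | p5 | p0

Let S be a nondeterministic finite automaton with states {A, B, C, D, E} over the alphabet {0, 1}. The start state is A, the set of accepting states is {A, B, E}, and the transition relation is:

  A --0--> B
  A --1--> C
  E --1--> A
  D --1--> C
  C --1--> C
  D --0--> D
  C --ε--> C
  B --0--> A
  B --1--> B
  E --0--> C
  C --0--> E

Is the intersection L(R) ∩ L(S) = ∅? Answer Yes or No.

No

The string 01 is accepted by both R and S.
Hence L(R) ∩ L(S) ≠ ∅.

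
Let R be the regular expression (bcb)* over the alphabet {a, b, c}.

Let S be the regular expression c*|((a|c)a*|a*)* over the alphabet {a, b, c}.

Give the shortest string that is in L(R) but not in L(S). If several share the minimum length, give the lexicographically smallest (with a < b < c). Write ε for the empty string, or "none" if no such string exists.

bcb

The string bcb is accepted by R but not by S.
No shorter string lies in the difference, and bcb is the lexicographically first length-3 string in L(R) \ L(S).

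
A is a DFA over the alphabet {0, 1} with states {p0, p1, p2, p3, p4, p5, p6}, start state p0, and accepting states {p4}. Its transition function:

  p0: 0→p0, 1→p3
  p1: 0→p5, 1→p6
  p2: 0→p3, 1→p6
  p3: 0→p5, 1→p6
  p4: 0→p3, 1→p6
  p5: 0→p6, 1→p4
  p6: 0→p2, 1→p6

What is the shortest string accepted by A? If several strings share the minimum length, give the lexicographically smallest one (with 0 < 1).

101

A breadth-first search from p0 reaches an accepting state first via the path p0 → p3 → p5 → p4 on input 101.
No string of length < 3 is accepted (BFS exhausts all shorter strings without reaching an accepting state), and 101 is the lexicographically least accepting string of length 3.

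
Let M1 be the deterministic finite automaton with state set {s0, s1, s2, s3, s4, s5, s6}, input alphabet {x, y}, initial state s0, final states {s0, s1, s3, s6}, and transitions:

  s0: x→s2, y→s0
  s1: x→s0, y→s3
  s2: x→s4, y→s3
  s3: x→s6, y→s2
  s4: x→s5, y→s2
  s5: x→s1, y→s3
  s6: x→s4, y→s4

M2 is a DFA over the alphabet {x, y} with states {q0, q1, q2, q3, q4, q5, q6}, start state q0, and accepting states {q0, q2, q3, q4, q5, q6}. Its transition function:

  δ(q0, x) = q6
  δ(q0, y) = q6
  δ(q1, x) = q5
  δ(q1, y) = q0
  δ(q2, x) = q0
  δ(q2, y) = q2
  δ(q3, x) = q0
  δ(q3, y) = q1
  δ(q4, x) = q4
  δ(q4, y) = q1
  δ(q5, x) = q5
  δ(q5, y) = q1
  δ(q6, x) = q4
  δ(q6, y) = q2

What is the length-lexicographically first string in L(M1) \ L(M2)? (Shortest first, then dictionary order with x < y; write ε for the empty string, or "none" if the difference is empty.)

yxy

The string yxy is accepted by M1 but not by M2.
No shorter string lies in the difference, and yxy is the lexicographically first length-3 string in L(M1) \ L(M2).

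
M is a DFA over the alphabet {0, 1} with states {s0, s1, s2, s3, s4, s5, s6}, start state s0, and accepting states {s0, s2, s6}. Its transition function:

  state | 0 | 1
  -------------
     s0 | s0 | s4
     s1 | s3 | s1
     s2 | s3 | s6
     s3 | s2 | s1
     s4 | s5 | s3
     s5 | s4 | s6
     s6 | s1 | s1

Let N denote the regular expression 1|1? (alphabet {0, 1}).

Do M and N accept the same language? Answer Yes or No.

The string 0 is accepted by M but rejected by N.
So L(M) ≠ L(N).

No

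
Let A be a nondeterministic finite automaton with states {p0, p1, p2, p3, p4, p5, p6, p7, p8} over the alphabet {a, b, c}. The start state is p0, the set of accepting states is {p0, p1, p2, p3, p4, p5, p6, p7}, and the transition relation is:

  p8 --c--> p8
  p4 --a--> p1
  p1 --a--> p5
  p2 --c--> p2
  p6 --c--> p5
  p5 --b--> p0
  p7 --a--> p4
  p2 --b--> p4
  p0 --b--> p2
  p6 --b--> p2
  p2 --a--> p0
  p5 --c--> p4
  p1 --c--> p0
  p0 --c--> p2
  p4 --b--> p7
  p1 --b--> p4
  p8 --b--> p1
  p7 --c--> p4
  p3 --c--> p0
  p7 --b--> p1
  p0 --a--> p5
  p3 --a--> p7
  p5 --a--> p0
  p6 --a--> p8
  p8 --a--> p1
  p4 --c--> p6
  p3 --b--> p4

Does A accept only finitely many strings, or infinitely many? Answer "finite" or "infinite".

infinite

State p0 is reachable from the start and can reach an accepting state, and it lies on the cycle p0 → p2 → p0.
Traversing that cycle any number of times yields accepted strings of unbounded length, so the language is infinite.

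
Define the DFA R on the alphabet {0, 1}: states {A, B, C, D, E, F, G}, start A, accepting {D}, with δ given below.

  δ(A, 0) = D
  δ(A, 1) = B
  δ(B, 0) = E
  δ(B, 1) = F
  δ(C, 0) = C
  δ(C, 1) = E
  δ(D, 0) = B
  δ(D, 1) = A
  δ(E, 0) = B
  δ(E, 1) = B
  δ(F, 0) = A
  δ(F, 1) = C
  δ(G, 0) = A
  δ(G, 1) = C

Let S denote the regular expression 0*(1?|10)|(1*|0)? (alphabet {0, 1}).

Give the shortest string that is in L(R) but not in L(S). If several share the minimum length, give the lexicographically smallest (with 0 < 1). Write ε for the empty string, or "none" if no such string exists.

1100

The string 1100 is accepted by R but not by S.
No shorter string lies in the difference, and 1100 is the lexicographically first length-4 string in L(R) \ L(S).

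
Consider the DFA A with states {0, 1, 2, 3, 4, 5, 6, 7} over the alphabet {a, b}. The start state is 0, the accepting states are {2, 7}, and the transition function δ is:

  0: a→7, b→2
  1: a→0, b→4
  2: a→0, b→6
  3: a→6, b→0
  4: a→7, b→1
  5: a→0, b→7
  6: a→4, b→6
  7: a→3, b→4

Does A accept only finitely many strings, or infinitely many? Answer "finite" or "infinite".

infinite

State 0 is reachable from the start and can reach an accepting state, and it lies on the cycle 0 → 2 → 0.
Traversing that cycle any number of times yields accepted strings of unbounded length, so the language is infinite.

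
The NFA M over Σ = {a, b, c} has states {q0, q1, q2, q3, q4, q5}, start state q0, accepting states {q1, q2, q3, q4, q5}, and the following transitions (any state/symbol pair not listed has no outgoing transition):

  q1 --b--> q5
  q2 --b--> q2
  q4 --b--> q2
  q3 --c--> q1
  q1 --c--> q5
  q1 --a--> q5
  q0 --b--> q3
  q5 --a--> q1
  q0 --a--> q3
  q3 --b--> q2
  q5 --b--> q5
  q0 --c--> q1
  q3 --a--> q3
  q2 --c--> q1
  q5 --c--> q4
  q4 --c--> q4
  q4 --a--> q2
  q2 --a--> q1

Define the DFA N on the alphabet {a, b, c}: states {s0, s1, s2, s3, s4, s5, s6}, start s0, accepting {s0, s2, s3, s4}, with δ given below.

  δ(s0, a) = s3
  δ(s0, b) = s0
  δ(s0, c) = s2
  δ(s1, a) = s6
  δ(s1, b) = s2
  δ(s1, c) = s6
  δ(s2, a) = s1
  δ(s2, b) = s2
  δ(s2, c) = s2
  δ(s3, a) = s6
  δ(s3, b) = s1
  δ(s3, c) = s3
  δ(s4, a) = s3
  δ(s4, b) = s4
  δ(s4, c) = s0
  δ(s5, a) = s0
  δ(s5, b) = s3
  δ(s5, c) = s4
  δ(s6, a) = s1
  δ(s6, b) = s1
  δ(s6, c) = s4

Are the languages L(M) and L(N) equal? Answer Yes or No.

No

The string aa is accepted by M but rejected by N.
So L(M) ≠ L(N).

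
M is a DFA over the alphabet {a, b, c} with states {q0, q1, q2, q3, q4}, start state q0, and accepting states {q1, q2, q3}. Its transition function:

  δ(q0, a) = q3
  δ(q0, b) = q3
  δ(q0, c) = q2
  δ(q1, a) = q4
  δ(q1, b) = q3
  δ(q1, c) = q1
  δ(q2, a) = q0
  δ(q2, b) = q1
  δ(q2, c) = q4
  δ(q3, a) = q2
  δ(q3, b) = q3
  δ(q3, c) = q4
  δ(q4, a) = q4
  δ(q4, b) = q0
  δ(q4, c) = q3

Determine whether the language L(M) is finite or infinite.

State q0 is reachable from the start and can reach an accepting state, and it lies on the cycle q0 → q2 → q0.
Traversing that cycle any number of times yields accepted strings of unbounded length, so the language is infinite.

infinite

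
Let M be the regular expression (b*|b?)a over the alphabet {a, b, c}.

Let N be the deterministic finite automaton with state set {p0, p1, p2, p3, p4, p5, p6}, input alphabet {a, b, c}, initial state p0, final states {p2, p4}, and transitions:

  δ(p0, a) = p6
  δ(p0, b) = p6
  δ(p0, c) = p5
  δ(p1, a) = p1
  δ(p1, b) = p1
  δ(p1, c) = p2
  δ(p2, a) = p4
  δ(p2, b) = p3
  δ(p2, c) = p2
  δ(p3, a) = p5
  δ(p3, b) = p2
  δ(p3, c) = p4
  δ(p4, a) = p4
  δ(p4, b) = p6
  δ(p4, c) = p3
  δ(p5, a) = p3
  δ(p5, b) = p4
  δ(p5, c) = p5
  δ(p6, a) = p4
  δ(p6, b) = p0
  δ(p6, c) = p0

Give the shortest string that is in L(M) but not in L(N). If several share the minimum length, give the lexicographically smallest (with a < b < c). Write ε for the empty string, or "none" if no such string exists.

The string a is accepted by M but not by N.
No shorter string lies in the difference, and a is the lexicographically first length-1 string in L(M) \ L(N).

a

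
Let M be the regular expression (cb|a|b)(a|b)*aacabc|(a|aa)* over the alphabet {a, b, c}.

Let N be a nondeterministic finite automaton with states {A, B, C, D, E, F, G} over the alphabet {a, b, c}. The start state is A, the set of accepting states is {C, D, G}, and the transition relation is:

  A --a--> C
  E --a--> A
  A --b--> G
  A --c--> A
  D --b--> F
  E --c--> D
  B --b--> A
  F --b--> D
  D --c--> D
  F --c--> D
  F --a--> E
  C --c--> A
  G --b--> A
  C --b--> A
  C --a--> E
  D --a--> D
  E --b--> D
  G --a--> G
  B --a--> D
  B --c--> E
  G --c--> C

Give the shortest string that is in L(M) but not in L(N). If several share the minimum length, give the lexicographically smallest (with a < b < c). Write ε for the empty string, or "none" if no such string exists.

The empty string ε is accepted by M but not by N.
Since ε is the unique shortest string, it is the required witness.

ε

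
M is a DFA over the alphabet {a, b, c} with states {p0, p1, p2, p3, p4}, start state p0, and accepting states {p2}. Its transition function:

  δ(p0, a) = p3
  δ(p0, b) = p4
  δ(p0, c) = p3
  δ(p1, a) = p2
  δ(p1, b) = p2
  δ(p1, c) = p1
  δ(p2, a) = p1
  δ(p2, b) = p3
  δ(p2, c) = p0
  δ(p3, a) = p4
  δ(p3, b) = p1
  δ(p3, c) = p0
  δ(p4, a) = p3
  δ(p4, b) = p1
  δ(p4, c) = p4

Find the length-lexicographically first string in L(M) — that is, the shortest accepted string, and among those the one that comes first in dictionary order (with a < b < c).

A breadth-first search from p0 reaches an accepting state first via the path p0 → p3 → p1 → p2 on input aba.
No string of length < 3 is accepted (BFS exhausts all shorter strings without reaching an accepting state), and aba is the lexicographically least accepting string of length 3.

aba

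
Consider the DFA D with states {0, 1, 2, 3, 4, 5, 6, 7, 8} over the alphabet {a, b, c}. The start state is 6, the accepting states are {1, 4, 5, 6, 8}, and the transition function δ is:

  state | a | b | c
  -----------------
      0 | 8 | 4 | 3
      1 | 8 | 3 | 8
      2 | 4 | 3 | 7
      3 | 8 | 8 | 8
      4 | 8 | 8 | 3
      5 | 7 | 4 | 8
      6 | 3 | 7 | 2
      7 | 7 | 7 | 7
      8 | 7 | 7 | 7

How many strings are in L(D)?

13

The useful subgraph on states {2, 3, 4, 6, 8} is acyclic, so L(D) is finite; the longest accepting path visits 5 useful states, giving maximum string length 4.
Counting accepting paths from 6 by length: 1 of length 0, 4 of length 2, 5 of length 3, 3 of length 4. Total 13.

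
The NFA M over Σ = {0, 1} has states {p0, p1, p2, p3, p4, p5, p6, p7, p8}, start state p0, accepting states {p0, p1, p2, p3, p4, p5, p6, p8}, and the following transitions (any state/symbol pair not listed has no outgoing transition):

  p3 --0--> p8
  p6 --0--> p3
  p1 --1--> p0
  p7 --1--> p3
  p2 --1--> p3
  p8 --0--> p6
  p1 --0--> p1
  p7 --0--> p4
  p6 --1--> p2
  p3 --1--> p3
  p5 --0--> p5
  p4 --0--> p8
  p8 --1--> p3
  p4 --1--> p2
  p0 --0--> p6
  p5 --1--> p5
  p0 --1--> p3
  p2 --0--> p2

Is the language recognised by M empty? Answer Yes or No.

No

The empty string ε is accepted: the run p0 ends in the accepting state p0.
Since at least one string is accepted, L(M) is not empty.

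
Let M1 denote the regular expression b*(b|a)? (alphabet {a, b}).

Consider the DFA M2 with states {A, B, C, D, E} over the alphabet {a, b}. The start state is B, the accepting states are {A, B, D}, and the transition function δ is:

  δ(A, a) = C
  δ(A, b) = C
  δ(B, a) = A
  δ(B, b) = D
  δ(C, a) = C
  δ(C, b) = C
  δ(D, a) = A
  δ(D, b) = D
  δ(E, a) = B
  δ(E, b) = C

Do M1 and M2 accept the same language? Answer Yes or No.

Converting the expression M1 to a DFA (subset construction, then merging equivalent states) gives the minimal DFA with states {r0, r1, r2}, start state r0, accepting states {r0, r1} and transitions r0: a→r1, b→r0; r1: a→r2, b→r2; r2: a→r2, b→r2.
Exploring the product automaton M1 × M2 from the start pair (r0, B), following both machines on each input symbol, reaches 4 state pairs: (r0, B), (r1, A), (r0, D), (r2, C).
M1 accepts in {r0, r1} and M2 accepts in {A, B, D}. In every reachable pair the two components are either both accepting — (r0, B), (r1, A), (r0, D) — or both non-accepting, so no string is accepted by exactly one of the machines: L(M1) \ L(M2) and L(M2) \ L(M1) are both empty.
Hence every string is accepted by M1 iff it is accepted by M2, and the two languages coincide.

Yes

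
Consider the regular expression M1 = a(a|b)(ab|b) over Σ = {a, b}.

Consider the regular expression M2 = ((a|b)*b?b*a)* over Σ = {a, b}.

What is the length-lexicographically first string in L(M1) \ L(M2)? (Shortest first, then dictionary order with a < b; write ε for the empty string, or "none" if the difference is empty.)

aab

The string aab is accepted by M1 but not by M2.
No shorter string lies in the difference, and aab is the lexicographically first length-3 string in L(M1) \ L(M2).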